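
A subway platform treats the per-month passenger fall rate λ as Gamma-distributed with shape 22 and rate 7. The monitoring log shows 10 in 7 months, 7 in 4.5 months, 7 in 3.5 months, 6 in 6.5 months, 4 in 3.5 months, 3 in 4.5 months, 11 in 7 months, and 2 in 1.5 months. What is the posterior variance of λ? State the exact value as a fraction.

8/225

Total count: 10 + 7 + 7 + 6 + 4 + 3 + 11 + 2 = 50.
Total exposure: 7 + 4.5 + 3.5 + 6.5 + 3.5 + 4.5 + 7 + 1.5 = 38 months.
Posterior: α' = 22 + 50 = 72, β' = 7 + 38 = 45.
Posterior variance = α'/β'² = 72/2025 = 8/225.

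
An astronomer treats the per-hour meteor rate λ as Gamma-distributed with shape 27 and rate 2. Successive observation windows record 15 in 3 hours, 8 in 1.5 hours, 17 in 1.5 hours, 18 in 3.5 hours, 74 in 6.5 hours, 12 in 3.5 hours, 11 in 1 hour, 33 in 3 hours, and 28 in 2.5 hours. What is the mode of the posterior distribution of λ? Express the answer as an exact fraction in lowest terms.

Total count: 15 + 8 + 17 + 18 + 74 + 12 + 11 + 33 + 28 = 216.
Total exposure: 3 + 1.5 + 1.5 + 3.5 + 6.5 + 3.5 + 1 + 3 + 2.5 = 26 hours.
By Gamma–Poisson conjugacy, the posterior is Gamma(α + Σx, β + Σt) = Gamma(27 + 216, 2 + 26) = Gamma(243, 28).
Posterior mode = (α'−1)/β' = 242/28 = 121/14.

121/14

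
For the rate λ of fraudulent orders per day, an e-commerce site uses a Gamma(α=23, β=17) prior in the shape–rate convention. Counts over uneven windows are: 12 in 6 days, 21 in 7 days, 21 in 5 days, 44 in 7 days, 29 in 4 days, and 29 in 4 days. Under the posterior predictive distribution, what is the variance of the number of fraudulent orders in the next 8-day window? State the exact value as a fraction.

20764/625

Total count: 12 + 21 + 21 + 44 + 29 + 29 = 156.
Total exposure: 6 + 7 + 5 + 7 + 4 + 4 = 33 days.
Posterior: α' = 23 + 156 = 179, β' = 17 + 33 = 50.
The posterior predictive for a window of length T is Negative Binomial with variance T·α'·(β'+T)/β'² = 8·179·58/2500 = 20764/625.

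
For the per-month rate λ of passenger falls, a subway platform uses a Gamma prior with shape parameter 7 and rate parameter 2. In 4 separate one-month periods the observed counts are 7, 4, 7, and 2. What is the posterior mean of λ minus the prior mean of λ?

1

Total count: 7 + 4 + 7 + 2 = 20.
Total exposure: 4 months.
Posterior: α' = 7 + 20 = 27, β' = 2 + 4 = 6.
Posterior mean = 27/6 = 9/2; prior mean = 7/2 = 7/2. Difference = 9/2 − 7/2 = 1.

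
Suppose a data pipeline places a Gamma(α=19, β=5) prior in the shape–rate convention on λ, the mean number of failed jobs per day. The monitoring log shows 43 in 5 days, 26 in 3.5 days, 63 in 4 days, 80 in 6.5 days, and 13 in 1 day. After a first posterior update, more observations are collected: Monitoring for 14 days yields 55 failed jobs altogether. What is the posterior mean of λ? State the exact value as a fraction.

Total count: 43 + 26 + 63 + 80 + 13 = 225.
Total exposure: 5 + 3.5 + 4 + 6.5 + 1 = 20 days.
After the first batch: Gamma(19 + 225, 5 + 20) = Gamma(244, 25).
Total count 55 over total exposure 14 days.
After the second batch: Gamma(244 + 55, 25 + 14) = Gamma(299, 39).
Posterior mean = α'/β' = 299/39 = 23/3.

23/3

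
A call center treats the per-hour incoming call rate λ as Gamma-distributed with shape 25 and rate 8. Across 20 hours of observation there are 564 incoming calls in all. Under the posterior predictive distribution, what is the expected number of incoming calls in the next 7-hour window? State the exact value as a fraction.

Total count 564 over total exposure 20 hours.
The Gamma prior is conjugate for the Poisson rate, so λ | data ~ Gamma(25+564, 8+20) = Gamma(589, 28).
Predictive mean over a 7-hour window = T·E[λ|data] = 7·589/28 = 589/4.

589/4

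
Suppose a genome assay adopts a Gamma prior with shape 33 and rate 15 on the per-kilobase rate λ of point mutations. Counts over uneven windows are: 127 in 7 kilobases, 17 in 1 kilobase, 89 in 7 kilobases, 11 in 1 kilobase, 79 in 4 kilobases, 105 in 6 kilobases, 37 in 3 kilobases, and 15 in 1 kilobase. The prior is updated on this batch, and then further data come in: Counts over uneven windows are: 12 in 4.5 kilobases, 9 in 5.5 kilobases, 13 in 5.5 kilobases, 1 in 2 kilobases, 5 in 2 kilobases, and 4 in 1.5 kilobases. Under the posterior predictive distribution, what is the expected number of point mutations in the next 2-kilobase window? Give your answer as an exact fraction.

Total count: 127 + 17 + 89 + 11 + 79 + 105 + 37 + 15 = 480.
Total exposure: 7 + 1 + 7 + 1 + 4 + 6 + 3 + 1 = 30 kilobases.
After the first batch: Gamma(33 + 480, 15 + 30) = Gamma(513, 45).
Total count: 12 + 9 + 13 + 1 + 5 + 4 = 44.
Total exposure: 4.5 + 5.5 + 5.5 + 2 + 2 + 1.5 = 21 kilobases.
After the second batch: Gamma(513 + 44, 45 + 21) = Gamma(557, 66).
Predictive mean over a 2-kilobase window = T·E[λ|data] = 2·557/66 = 557/33.

557/33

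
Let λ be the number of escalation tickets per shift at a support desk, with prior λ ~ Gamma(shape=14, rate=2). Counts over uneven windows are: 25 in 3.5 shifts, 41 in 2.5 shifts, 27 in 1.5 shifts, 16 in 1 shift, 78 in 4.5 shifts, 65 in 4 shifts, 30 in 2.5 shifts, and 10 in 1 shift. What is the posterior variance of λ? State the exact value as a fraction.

Total count: 25 + 41 + 27 + 16 + 78 + 65 + 30 + 10 = 292.
Total exposure: 3.5 + 2.5 + 1.5 + 1 + 4.5 + 4 + 2.5 + 1 = 20.5 shifts.
Gamma(α, β) with Poisson data over total exposure Σt gives posterior Gamma(α+Σx, β+Σt) = Gamma(306, 45/2).
Posterior variance = α'/β'² = 306/(2025/4) = 136/225.

136/225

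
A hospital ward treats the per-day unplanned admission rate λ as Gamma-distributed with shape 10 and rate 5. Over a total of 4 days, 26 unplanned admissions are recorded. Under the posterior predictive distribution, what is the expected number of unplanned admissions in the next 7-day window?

Total count 26 over total exposure 4 days.
Conjugate update: add total count to the shape and total exposure to the rate, giving Gamma(36, 9).
Predictive mean over a 7-day window = T·E[λ|data] = 7·36/9 = 28.

28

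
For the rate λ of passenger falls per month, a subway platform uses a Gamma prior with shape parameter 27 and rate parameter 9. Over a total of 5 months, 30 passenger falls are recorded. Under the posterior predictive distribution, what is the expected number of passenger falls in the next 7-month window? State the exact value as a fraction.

Total count 30 over total exposure 5 months.
The Gamma prior is conjugate for the Poisson rate, so λ | data ~ Gamma(27+30, 9+5) = Gamma(57, 14).
Predictive mean over a 7-month window = T·E[λ|data] = 7·57/14 = 57/2.

57/2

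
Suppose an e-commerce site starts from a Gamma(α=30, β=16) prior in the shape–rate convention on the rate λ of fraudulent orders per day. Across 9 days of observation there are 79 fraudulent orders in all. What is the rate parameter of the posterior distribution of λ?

Total count 79 over total exposure 9 days.
The Gamma prior is conjugate for the Poisson rate, so λ | data ~ Gamma(30+79, 16+9) = Gamma(109, 25).

25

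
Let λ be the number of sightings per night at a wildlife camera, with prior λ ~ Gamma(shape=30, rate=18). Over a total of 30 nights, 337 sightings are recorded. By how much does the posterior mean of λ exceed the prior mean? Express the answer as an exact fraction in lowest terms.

287/48

Total count 337 over total exposure 30 nights.
Conjugate update: add total count to the shape and total exposure to the rate, giving Gamma(367, 48).
Posterior mean = 367/48 = 367/48; prior mean = 30/18 = 5/3. Difference = 367/48 − 5/3 = 287/48.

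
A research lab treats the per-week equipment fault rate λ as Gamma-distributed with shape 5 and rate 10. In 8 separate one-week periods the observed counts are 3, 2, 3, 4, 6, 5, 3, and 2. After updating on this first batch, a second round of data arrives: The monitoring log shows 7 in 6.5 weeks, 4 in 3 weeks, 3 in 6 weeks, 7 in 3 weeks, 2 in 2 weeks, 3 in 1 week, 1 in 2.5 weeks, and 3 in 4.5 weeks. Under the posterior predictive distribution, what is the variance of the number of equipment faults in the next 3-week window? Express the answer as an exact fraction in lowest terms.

4158/961

Total count: 3 + 2 + 3 + 4 + 6 + 5 + 3 + 2 = 28.
Total exposure: 8 weeks.
After the first batch: Gamma(5 + 28, 10 + 8) = Gamma(33, 18).
Total count: 7 + 4 + 3 + 7 + 2 + 3 + 1 + 3 = 30.
Total exposure: 6.5 + 3 + 6 + 3 + 2 + 1 + 2.5 + 4.5 = 28.5 weeks.
After the second batch: Gamma(33 + 30, 18 + 28.5) = Gamma(63, 93/2).
The posterior predictive for a window of length T is Negative Binomial with variance T·α'·(β'+T)/β'² = 3·63·(99/2)/(8649/4) = 4158/961.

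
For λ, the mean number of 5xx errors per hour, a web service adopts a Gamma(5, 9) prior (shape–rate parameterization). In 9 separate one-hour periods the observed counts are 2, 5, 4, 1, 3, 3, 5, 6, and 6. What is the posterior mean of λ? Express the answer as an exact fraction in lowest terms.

Total count: 2 + 5 + 4 + 1 + 3 + 3 + 5 + 6 + 6 = 35.
Total exposure: 9 hours.
Posterior: α' = 5 + 35 = 40, β' = 9 + 9 = 18.
Posterior mean = α'/β' = 40/18 = 20/9.

20/9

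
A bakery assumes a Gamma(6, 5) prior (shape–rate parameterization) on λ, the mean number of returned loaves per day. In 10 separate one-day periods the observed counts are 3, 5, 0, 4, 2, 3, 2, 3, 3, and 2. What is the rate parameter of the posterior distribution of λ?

Total count: 3 + 5 + 0 + 4 + 2 + 3 + 2 + 3 + 3 + 2 = 27.
Total exposure: 10 days.
Conjugate update: add total count to the shape and total exposure to the rate, giving Gamma(33, 15).

15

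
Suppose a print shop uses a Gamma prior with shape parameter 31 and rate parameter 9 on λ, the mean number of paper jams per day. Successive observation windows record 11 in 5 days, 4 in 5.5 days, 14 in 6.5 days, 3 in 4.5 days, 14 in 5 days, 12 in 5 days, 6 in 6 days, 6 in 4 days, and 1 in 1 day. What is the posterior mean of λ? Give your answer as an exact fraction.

Total count: 11 + 4 + 14 + 3 + 14 + 12 + 6 + 6 + 1 = 71.
Total exposure: 5 + 5.5 + 6.5 + 4.5 + 5 + 5 + 6 + 4 + 1 = 42.5 days.
The Gamma prior is conjugate for the Poisson rate, so λ | data ~ Gamma(31+71, 9+42.5) = Gamma(102, 103/2).
Posterior mean = α'/β' = 102/(103/2) = 204/103.

204/103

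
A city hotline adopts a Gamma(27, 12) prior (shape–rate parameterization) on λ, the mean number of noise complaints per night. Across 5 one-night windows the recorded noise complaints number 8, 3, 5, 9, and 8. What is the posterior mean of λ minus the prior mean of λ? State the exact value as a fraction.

Total count: 8 + 3 + 5 + 9 + 8 = 33.
Total exposure: 5 nights.
The Gamma prior is conjugate for the Poisson rate, so λ | data ~ Gamma(27+33, 12+5) = Gamma(60, 17).
Posterior mean = 60/17 = 60/17; prior mean = 27/12 = 9/4. Difference = 60/17 − 9/4 = 87/68.

87/68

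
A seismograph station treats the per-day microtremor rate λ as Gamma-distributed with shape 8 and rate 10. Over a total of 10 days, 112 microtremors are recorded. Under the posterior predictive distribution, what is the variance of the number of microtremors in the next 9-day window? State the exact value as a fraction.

Total count 112 over total exposure 10 days.
The Gamma prior is conjugate for the Poisson rate, so λ | data ~ Gamma(8+112, 10+10) = Gamma(120, 20).
The posterior predictive for a window of length T is Negative Binomial with variance T·α'·(β'+T)/β'² = 9·120·29/400 = 783/10.

783/10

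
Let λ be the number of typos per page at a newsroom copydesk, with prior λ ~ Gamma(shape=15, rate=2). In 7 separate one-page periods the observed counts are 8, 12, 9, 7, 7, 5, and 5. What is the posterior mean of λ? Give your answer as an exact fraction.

68/9

Total count: 8 + 12 + 9 + 7 + 7 + 5 + 5 = 53.
Total exposure: 7 pages.
Conjugate update: add total count to the shape and total exposure to the rate, giving Gamma(68, 9).
Posterior mean = α'/β' = 68/9.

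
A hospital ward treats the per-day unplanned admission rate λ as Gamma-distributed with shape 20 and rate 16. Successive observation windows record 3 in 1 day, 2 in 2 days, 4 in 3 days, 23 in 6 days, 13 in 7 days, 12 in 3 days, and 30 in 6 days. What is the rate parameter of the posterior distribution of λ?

44

Total count: 3 + 2 + 4 + 23 + 13 + 12 + 30 = 87.
Total exposure: 1 + 2 + 3 + 6 + 7 + 3 + 6 = 28 days.
Posterior: α' = 20 + 87 = 107, β' = 16 + 28 = 44.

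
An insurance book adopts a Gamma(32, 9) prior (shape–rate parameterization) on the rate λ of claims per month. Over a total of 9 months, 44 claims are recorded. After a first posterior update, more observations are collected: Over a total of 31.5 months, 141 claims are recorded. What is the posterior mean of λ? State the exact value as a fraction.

Total count 44 over total exposure 9 months.
After the first batch: Gamma(32 + 44, 9 + 9) = Gamma(76, 18).
Total count 141 over total exposure 31.5 months.
After the second batch: Gamma(76 + 141, 18 + 31.5) = Gamma(217, 99/2).
Posterior mean = α'/β' = 217/(99/2) = 434/99.

434/99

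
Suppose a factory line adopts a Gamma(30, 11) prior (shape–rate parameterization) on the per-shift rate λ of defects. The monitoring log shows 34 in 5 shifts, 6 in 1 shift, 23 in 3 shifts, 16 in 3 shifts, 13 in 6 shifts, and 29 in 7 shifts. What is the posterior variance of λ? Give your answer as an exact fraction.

Total count: 34 + 6 + 23 + 16 + 13 + 29 = 121.
Total exposure: 5 + 1 + 3 + 3 + 6 + 7 = 25 shifts.
Conjugate update: add total count to the shape and total exposure to the rate, giving Gamma(151, 36).
Posterior variance = α'/β'² = 151/1296.

151/1296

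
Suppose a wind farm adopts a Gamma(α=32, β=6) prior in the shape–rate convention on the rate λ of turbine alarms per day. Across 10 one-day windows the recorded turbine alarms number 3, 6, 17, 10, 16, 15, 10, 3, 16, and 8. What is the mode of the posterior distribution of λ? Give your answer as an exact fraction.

135/16

Total count: 3 + 6 + 17 + 10 + 16 + 15 + 10 + 3 + 16 + 8 = 104.
Total exposure: 10 days.
The Gamma prior is conjugate for the Poisson rate, so λ | data ~ Gamma(32+104, 6+10) = Gamma(136, 16).
Posterior mode = (α'−1)/β' = 135/16.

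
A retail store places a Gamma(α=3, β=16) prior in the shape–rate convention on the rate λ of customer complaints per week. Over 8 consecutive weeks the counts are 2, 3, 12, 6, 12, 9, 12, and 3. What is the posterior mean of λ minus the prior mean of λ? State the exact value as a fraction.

Total count: 2 + 3 + 12 + 6 + 12 + 9 + 12 + 3 = 59.
Total exposure: 8 weeks.
Conjugate update: add total count to the shape and total exposure to the rate, giving Gamma(62, 24).
Posterior mean = 62/24 = 31/12; prior mean = 3/16 = 3/16. Difference = 31/12 − 3/16 = 115/48.

115/48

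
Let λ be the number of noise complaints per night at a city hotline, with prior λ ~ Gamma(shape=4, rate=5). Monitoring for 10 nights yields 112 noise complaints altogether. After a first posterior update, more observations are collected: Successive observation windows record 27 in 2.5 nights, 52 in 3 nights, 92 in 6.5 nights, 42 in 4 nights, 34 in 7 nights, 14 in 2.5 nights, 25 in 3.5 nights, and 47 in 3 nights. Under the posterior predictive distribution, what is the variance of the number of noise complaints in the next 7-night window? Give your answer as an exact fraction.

169722/2209

Total count 112 over total exposure 10 nights.
After the first batch: Gamma(4 + 112, 5 + 10) = Gamma(116, 15).
Total count: 27 + 52 + 92 + 42 + 34 + 14 + 25 + 47 = 333.
Total exposure: 2.5 + 3 + 6.5 + 4 + 7 + 2.5 + 3.5 + 3 = 32 nights.
After the second batch: Gamma(116 + 333, 15 + 32) = Gamma(449, 47).
The posterior predictive for a window of length T is Negative Binomial with variance T·α'·(β'+T)/β'² = 7·449·54/2209 = 169722/2209.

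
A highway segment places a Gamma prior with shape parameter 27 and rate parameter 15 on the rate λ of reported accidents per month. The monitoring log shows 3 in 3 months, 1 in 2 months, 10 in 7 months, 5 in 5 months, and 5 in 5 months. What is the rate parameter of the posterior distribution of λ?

Total count: 3 + 1 + 10 + 5 + 5 = 24.
Total exposure: 3 + 2 + 7 + 5 + 5 = 22 months.
Conjugate update: add total count to the shape and total exposure to the rate, giving Gamma(51, 37).

37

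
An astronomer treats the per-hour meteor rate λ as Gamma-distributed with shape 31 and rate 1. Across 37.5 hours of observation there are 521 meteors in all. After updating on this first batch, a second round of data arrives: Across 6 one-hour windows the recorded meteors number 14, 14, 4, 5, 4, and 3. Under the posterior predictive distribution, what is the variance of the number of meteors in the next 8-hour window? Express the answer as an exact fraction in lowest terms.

1001280/7921

Total count 521 over total exposure 37.5 hours.
After the first batch: Gamma(31 + 521, 1 + 37.5) = Gamma(552, 77/2).
Total count: 14 + 14 + 4 + 5 + 4 + 3 = 44.
Total exposure: 6 hours.
After the second batch: Gamma(552 + 44, 77/2 + 6) = Gamma(596, 89/2).
The posterior predictive for a window of length T is Negative Binomial with variance T·α'·(β'+T)/β'² = 8·596·(105/2)/(7921/4) = 1001280/7921.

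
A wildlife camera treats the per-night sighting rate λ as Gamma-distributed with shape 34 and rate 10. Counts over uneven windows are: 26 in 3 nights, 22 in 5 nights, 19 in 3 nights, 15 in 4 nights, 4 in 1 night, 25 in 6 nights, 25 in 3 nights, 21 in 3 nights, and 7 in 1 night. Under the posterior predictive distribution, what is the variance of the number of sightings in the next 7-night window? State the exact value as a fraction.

Total count: 26 + 22 + 19 + 15 + 4 + 25 + 25 + 21 + 7 = 164.
Total exposure: 3 + 5 + 3 + 4 + 1 + 6 + 3 + 3 + 1 = 29 nights.
The Gamma prior is conjugate for the Poisson rate, so λ | data ~ Gamma(34+164, 10+29) = Gamma(198, 39).
The posterior predictive for a window of length T is Negative Binomial with variance T·α'·(β'+T)/β'² = 7·198·46/1521 = 7084/169.

7084/169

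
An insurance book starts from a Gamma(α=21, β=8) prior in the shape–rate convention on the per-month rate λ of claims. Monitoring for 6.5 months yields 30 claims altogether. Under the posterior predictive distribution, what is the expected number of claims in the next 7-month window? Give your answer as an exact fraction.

714/29

Total count 30 over total exposure 6.5 months.
By Gamma–Poisson conjugacy, the posterior is Gamma(α + Σx, β + Σt) = Gamma(21 + 30, 8 + 6.5) = Gamma(51, 29/2).
Predictive mean over a 7-month window = T·E[λ|data] = 7·51/(29/2) = 714/29.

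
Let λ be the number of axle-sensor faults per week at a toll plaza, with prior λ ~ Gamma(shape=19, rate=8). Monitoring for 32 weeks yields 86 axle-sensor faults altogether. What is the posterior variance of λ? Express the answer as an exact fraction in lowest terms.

21/320

Total count 86 over total exposure 32 weeks.
The Gamma prior is conjugate for the Poisson rate, so λ | data ~ Gamma(19+86, 8+32) = Gamma(105, 40).
Posterior variance = α'/β'² = 105/1600 = 21/320.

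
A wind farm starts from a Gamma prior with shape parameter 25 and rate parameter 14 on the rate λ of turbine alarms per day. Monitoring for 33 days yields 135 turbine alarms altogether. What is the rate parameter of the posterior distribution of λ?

47

Total count 135 over total exposure 33 days.
By Gamma–Poisson conjugacy, the posterior is Gamma(α + Σx, β + Σt) = Gamma(25 + 135, 14 + 33) = Gamma(160, 47).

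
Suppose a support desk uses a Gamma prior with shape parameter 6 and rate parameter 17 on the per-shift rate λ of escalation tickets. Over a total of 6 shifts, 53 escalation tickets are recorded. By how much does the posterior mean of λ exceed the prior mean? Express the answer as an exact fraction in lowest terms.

865/391

Total count 53 over total exposure 6 shifts.
Posterior: α' = 6 + 53 = 59, β' = 17 + 6 = 23.
Posterior mean = 59/23 = 59/23; prior mean = 6/17 = 6/17. Difference = 59/23 − 6/17 = 865/391.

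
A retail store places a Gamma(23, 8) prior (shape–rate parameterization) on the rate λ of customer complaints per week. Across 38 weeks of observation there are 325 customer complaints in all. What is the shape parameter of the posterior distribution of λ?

348

Total count 325 over total exposure 38 weeks.
Conjugate update: add total count to the shape and total exposure to the rate, giving Gamma(348, 46).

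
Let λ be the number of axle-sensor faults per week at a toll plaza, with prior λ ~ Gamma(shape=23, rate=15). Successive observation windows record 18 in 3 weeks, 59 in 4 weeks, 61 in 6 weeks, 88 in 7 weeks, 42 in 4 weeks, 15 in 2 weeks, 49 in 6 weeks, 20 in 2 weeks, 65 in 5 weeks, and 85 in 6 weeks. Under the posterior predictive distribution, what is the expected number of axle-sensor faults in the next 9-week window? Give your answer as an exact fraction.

315/4

Total count: 18 + 59 + 61 + 88 + 42 + 15 + 49 + 20 + 65 + 85 = 502.
Total exposure: 3 + 4 + 6 + 7 + 4 + 2 + 6 + 2 + 5 + 6 = 45 weeks.
Gamma(α, β) with Poisson data over total exposure Σt gives posterior Gamma(α+Σx, β+Σt) = Gamma(525, 60).
Predictive mean over a 9-week window = T·E[λ|data] = 9·525/60 = 315/4.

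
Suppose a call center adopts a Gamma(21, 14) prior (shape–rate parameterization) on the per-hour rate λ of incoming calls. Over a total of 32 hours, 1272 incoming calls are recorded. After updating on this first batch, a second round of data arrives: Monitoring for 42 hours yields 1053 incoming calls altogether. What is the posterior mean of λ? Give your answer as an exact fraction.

1173/44

Total count 1272 over total exposure 32 hours.
After the first batch: Gamma(21 + 1272, 14 + 32) = Gamma(1293, 46).
Total count 1053 over total exposure 42 hours.
After the second batch: Gamma(1293 + 1053, 46 + 42) = Gamma(2346, 88).
Posterior mean = α'/β' = 2346/88 = 1173/44.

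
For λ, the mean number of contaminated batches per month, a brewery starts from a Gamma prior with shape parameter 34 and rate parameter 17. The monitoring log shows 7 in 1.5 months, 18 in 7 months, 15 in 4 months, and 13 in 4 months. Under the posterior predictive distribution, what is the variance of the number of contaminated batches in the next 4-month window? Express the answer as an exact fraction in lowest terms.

52200/4489

Total count: 7 + 18 + 15 + 13 = 53.
Total exposure: 1.5 + 7 + 4 + 4 = 16.5 months.
The Gamma prior is conjugate for the Poisson rate, so λ | data ~ Gamma(34+53, 17+16.5) = Gamma(87, 67/2).
The posterior predictive for a window of length T is Negative Binomial with variance T·α'·(β'+T)/β'² = 4·87·(75/2)/(4489/4) = 52200/4489.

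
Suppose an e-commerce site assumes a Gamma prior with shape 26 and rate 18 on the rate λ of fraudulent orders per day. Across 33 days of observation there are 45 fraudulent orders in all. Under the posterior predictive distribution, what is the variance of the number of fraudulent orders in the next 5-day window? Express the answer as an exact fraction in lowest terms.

Total count 45 over total exposure 33 days.
Posterior: α' = 26 + 45 = 71, β' = 18 + 33 = 51.
The posterior predictive for a window of length T is Negative Binomial with variance T·α'·(β'+T)/β'² = 5·71·56/2601 = 19880/2601.

19880/2601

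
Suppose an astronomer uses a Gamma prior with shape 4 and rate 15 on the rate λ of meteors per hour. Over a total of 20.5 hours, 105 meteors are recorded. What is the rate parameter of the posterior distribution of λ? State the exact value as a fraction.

71/2

Total count 105 over total exposure 20.5 hours.
The Gamma prior is conjugate for the Poisson rate, so λ | data ~ Gamma(4+105, 15+20.5) = Gamma(109, 71/2).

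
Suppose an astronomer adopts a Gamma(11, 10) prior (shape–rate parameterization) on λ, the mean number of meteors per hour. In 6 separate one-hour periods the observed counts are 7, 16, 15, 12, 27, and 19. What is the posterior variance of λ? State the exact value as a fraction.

107/256

Total count: 7 + 16 + 15 + 12 + 27 + 19 = 96.
Total exposure: 6 hours.
Gamma(α, β) with Poisson data over total exposure Σt gives posterior Gamma(α+Σx, β+Σt) = Gamma(107, 16).
Posterior variance = α'/β'² = 107/256.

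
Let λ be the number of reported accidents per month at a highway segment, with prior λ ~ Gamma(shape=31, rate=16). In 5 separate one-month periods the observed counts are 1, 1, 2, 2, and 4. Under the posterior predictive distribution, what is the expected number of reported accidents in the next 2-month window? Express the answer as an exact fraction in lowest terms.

82/21

Total count: 1 + 1 + 2 + 2 + 4 = 10.
Total exposure: 5 months.
The Gamma prior is conjugate for the Poisson rate, so λ | data ~ Gamma(31+10, 16+5) = Gamma(41, 21).
Predictive mean over a 2-month window = T·E[λ|data] = 2·41/21 = 82/21.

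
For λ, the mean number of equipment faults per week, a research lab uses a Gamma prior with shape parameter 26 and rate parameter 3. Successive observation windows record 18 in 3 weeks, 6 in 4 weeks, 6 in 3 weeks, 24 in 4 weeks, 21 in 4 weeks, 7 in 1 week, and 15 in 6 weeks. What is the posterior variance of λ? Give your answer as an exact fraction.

Total count: 18 + 6 + 6 + 24 + 21 + 7 + 15 = 97.
Total exposure: 3 + 4 + 3 + 4 + 4 + 1 + 6 = 25 weeks.
By Gamma–Poisson conjugacy, the posterior is Gamma(α + Σx, β + Σt) = Gamma(26 + 97, 3 + 25) = Gamma(123, 28).
Posterior variance = α'/β'² = 123/784.

123/784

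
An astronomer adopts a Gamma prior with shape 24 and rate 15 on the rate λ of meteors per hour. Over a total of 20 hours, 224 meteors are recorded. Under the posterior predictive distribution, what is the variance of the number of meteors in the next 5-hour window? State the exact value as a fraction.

1984/49

Total count 224 over total exposure 20 hours.
Posterior: α' = 24 + 224 = 248, β' = 15 + 20 = 35.
The posterior predictive for a window of length T is Negative Binomial with variance T·α'·(β'+T)/β'² = 5·248·40/1225 = 1984/49.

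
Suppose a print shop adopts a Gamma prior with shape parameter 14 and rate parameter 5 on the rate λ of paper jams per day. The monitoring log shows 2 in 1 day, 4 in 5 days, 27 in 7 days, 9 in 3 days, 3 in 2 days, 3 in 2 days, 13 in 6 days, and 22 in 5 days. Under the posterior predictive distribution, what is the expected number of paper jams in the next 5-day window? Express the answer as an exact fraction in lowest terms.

485/36

Total count: 2 + 4 + 27 + 9 + 3 + 3 + 13 + 22 = 83.
Total exposure: 1 + 5 + 7 + 3 + 2 + 2 + 6 + 5 = 31 days.
The Gamma prior is conjugate for the Poisson rate, so λ | data ~ Gamma(14+83, 5+31) = Gamma(97, 36).
Predictive mean over a 5-day window = T·E[λ|data] = 5·97/36 = 485/36.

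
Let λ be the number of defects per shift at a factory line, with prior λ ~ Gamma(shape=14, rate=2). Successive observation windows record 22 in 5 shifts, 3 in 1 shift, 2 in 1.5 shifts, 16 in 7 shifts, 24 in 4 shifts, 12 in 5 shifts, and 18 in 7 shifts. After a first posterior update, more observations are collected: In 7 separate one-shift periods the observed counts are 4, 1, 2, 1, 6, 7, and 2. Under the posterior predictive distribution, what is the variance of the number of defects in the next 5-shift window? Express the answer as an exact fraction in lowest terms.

Total count: 22 + 3 + 2 + 16 + 24 + 12 + 18 = 97.
Total exposure: 5 + 1 + 1.5 + 7 + 4 + 5 + 7 = 30.5 shifts.
After the first batch: Gamma(14 + 97, 2 + 30.5) = Gamma(111, 65/2).
Total count: 4 + 1 + 2 + 1 + 6 + 7 + 2 = 23.
Total exposure: 7 shifts.
After the second batch: Gamma(111 + 23, 65/2 + 7) = Gamma(134, 79/2).
The posterior predictive for a window of length T is Negative Binomial with variance T·α'·(β'+T)/β'² = 5·134·(89/2)/(6241/4) = 119260/6241.

119260/6241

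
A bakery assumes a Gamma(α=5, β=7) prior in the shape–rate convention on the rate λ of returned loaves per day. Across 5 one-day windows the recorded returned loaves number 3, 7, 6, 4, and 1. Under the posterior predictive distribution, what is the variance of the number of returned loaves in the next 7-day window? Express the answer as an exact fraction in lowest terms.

Total count: 3 + 7 + 6 + 4 + 1 = 21.
Total exposure: 5 days.
Conjugate update: add total count to the shape and total exposure to the rate, giving Gamma(26, 12).
The posterior predictive for a window of length T is Negative Binomial with variance T·α'·(β'+T)/β'² = 7·26·19/144 = 1729/72.

1729/72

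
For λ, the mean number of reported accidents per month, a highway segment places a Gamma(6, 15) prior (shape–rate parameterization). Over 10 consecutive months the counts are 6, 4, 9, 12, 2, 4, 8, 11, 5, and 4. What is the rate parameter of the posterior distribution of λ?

Total count: 6 + 4 + 9 + 12 + 2 + 4 + 8 + 11 + 5 + 4 = 65.
Total exposure: 10 months.
The Gamma prior is conjugate for the Poisson rate, so λ | data ~ Gamma(6+65, 15+10) = Gamma(71, 25).

25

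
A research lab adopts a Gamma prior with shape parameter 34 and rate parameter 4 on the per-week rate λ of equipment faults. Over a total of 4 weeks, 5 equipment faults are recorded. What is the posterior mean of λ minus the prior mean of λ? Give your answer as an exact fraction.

-29/8

Total count 5 over total exposure 4 weeks.
By Gamma–Poisson conjugacy, the posterior is Gamma(α + Σx, β + Σt) = Gamma(34 + 5, 4 + 4) = Gamma(39, 8).
Posterior mean = 39/8 = 39/8; prior mean = 34/4 = 17/2. Difference = 39/8 − 17/2 = -29/8.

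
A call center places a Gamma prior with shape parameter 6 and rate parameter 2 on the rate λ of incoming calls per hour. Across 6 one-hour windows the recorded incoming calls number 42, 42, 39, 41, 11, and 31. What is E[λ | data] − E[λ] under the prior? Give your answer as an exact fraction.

47/2

Total count: 42 + 42 + 39 + 41 + 11 + 31 = 206.
Total exposure: 6 hours.
Conjugate update: add total count to the shape and total exposure to the rate, giving Gamma(212, 8).
Posterior mean = 212/8 = 53/2; prior mean = 6/2 = 3. Difference = 53/2 − 3 = 47/2.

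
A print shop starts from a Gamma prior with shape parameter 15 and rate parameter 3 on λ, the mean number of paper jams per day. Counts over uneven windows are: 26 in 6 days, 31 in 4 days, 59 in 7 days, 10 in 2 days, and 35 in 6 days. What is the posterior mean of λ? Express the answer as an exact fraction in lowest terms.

Total count: 26 + 31 + 59 + 10 + 35 = 161.
Total exposure: 6 + 4 + 7 + 2 + 6 = 25 days.
Conjugate update: add total count to the shape and total exposure to the rate, giving Gamma(176, 28).
Posterior mean = α'/β' = 176/28 = 44/7.

44/7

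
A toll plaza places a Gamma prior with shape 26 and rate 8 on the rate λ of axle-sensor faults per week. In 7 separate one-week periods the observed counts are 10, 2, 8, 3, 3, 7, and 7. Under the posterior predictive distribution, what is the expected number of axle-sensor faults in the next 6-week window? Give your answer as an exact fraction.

132/5

Total count: 10 + 2 + 8 + 3 + 3 + 7 + 7 = 40.
Total exposure: 7 weeks.
Posterior: α' = 26 + 40 = 66, β' = 8 + 7 = 15.
Predictive mean over a 6-week window = T·E[λ|data] = 6·66/15 = 132/5.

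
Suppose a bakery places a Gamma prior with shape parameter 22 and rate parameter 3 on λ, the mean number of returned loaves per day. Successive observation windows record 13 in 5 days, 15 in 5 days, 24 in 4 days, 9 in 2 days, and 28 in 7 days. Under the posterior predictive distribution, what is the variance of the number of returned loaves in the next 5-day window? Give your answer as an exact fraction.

Total count: 13 + 15 + 24 + 9 + 28 = 89.
Total exposure: 5 + 5 + 4 + 2 + 7 = 23 days.
By Gamma–Poisson conjugacy, the posterior is Gamma(α + Σx, β + Σt) = Gamma(22 + 89, 3 + 23) = Gamma(111, 26).
The posterior predictive for a window of length T is Negative Binomial with variance T·α'·(β'+T)/β'² = 5·111·31/676 = 17205/676.

17205/676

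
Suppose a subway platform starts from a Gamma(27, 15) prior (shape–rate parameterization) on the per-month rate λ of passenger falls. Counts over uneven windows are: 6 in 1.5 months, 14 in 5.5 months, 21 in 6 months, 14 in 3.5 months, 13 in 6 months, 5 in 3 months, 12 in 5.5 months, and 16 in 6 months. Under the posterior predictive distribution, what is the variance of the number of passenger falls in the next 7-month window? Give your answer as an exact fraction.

3304/169

Total count: 6 + 14 + 21 + 14 + 13 + 5 + 12 + 16 = 101.
Total exposure: 1.5 + 5.5 + 6 + 3.5 + 6 + 3 + 5.5 + 6 = 37 months.
Posterior: α' = 27 + 101 = 128, β' = 15 + 37 = 52.
The posterior predictive for a window of length T is Negative Binomial with variance T·α'·(β'+T)/β'² = 7·128·59/2704 = 3304/169.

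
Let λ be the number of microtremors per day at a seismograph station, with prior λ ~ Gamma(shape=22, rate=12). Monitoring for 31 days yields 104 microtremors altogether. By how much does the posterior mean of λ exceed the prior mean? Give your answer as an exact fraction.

283/258

Total count 104 over total exposure 31 days.
By Gamma–Poisson conjugacy, the posterior is Gamma(α + Σx, β + Σt) = Gamma(22 + 104, 12 + 31) = Gamma(126, 43).
Posterior mean = 126/43 = 126/43; prior mean = 22/12 = 11/6. Difference = 126/43 − 11/6 = 283/258.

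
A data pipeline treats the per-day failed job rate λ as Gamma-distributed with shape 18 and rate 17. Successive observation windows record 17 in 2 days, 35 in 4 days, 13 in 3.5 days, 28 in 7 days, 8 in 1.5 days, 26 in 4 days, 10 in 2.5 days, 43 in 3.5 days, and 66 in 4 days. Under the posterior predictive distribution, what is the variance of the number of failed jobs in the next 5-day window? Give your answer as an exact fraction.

71280/2401

Total count: 17 + 35 + 13 + 28 + 8 + 26 + 10 + 43 + 66 = 246.
Total exposure: 2 + 4 + 3.5 + 7 + 1.5 + 4 + 2.5 + 3.5 + 4 = 32 days.
Gamma(α, β) with Poisson data over total exposure Σt gives posterior Gamma(α+Σx, β+Σt) = Gamma(264, 49).
The posterior predictive for a window of length T is Negative Binomial with variance T·α'·(β'+T)/β'² = 5·264·54/2401 = 71280/2401.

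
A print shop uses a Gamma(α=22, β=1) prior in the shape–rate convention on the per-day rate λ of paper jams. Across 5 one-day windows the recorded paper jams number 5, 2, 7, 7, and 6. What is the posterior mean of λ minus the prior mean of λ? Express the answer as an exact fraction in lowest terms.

Total count: 5 + 2 + 7 + 7 + 6 = 27.
Total exposure: 5 days.
By Gamma–Poisson conjugacy, the posterior is Gamma(α + Σx, β + Σt) = Gamma(22 + 27, 1 + 5) = Gamma(49, 6).
Posterior mean = 49/6 = 49/6; prior mean = 22/1 = 22. Difference = 49/6 − 22 = -83/6.

-83/6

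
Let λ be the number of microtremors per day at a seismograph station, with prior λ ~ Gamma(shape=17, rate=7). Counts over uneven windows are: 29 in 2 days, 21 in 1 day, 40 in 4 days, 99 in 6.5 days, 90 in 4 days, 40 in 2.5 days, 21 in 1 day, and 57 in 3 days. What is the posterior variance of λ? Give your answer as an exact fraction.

Total count: 29 + 21 + 40 + 99 + 90 + 40 + 21 + 57 = 397.
Total exposure: 2 + 1 + 4 + 6.5 + 4 + 2.5 + 1 + 3 = 24 days.
By Gamma–Poisson conjugacy, the posterior is Gamma(α + Σx, β + Σt) = Gamma(17 + 397, 7 + 24) = Gamma(414, 31).
Posterior variance = α'/β'² = 414/961.

414/961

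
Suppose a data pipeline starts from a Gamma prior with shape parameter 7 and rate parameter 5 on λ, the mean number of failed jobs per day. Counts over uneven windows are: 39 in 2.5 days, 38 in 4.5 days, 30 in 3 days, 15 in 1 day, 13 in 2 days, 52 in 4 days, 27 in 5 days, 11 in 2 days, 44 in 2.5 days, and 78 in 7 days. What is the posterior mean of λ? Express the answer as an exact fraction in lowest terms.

708/77

Total count: 39 + 38 + 30 + 15 + 13 + 52 + 27 + 11 + 44 + 78 = 347.
Total exposure: 2.5 + 4.5 + 3 + 1 + 2 + 4 + 5 + 2 + 2.5 + 7 = 33.5 days.
By Gamma–Poisson conjugacy, the posterior is Gamma(α + Σx, β + Σt) = Gamma(7 + 347, 5 + 33.5) = Gamma(354, 77/2).
Posterior mean = α'/β' = 354/(77/2) = 708/77.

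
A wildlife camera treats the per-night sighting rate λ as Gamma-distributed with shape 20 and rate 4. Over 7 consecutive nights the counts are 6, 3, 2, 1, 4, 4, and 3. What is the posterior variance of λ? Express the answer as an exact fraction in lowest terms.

43/121

Total count: 6 + 3 + 2 + 1 + 4 + 4 + 3 = 23.
Total exposure: 7 nights.
By Gamma–Poisson conjugacy, the posterior is Gamma(α + Σx, β + Σt) = Gamma(20 + 23, 4 + 7) = Gamma(43, 11).
Posterior variance = α'/β'² = 43/121.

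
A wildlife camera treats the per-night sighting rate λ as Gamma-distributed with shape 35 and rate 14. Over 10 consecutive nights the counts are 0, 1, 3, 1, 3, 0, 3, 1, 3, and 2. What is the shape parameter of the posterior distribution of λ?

Total count: 0 + 1 + 3 + 1 + 3 + 0 + 3 + 1 + 3 + 2 = 17.
Total exposure: 10 nights.
By Gamma–Poisson conjugacy, the posterior is Gamma(α + Σx, β + Σt) = Gamma(35 + 17, 14 + 10) = Gamma(52, 24).

52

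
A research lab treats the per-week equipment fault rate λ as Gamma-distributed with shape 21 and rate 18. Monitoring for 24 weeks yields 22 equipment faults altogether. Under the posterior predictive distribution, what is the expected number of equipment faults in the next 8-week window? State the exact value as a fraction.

172/21

Total count 22 over total exposure 24 weeks.
By Gamma–Poisson conjugacy, the posterior is Gamma(α + Σx, β + Σt) = Gamma(21 + 22, 18 + 24) = Gamma(43, 42).
Predictive mean over an 8-week window = T·E[λ|data] = 8·43/42 = 172/21.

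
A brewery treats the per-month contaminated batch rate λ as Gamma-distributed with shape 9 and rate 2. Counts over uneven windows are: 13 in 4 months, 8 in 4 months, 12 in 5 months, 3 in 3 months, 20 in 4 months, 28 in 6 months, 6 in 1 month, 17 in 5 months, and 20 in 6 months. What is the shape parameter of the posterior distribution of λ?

136

Total count: 13 + 8 + 12 + 3 + 20 + 28 + 6 + 17 + 20 = 127.
Total exposure: 4 + 4 + 5 + 3 + 4 + 6 + 1 + 5 + 6 = 38 months.
The Gamma prior is conjugate for the Poisson rate, so λ | data ~ Gamma(9+127, 2+38) = Gamma(136, 40).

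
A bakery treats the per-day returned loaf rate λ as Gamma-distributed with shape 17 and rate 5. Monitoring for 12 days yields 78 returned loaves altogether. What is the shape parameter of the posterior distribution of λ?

Total count 78 over total exposure 12 days.
Gamma(α, β) with Poisson data over total exposure Σt gives posterior Gamma(α+Σx, β+Σt) = Gamma(95, 17).

95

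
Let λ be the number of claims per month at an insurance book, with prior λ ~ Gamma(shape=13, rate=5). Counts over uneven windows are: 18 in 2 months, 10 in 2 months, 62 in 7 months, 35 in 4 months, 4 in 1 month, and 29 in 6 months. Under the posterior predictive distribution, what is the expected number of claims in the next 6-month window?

38

Total count: 18 + 10 + 62 + 35 + 4 + 29 = 158.
Total exposure: 2 + 2 + 7 + 4 + 1 + 6 = 22 months.
By Gamma–Poisson conjugacy, the posterior is Gamma(α + Σx, β + Σt) = Gamma(13 + 158, 5 + 22) = Gamma(171, 27).
Predictive mean over a 6-month window = T·E[λ|data] = 6·171/27 = 38.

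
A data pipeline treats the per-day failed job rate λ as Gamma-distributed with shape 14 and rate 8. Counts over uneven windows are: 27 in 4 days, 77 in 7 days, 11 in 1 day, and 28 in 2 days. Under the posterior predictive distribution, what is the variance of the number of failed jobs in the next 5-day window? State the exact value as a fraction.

21195/484

Total count: 27 + 77 + 11 + 28 = 143.
Total exposure: 4 + 7 + 1 + 2 = 14 days.
Posterior: α' = 14 + 143 = 157, β' = 8 + 14 = 22.
The posterior predictive for a window of length T is Negative Binomial with variance T·α'·(β'+T)/β'² = 5·157·27/484 = 21195/484.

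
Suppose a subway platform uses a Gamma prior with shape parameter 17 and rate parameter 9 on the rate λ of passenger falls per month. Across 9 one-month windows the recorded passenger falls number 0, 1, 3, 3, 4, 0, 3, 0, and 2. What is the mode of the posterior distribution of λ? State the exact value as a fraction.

Total count: 0 + 1 + 3 + 3 + 4 + 0 + 3 + 0 + 2 = 16.
Total exposure: 9 months.
Gamma(α, β) with Poisson data over total exposure Σt gives posterior Gamma(α+Σx, β+Σt) = Gamma(33, 18).
Posterior mode = (α'−1)/β' = 32/18 = 16/9.

16/9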